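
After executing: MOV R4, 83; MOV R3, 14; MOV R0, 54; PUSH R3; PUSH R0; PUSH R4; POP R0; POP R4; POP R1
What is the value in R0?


Stack trace (top is rightmost):
  MOV R4, 83  → R4 = 83
  MOV R3, 14  → R3 = 14
  MOV R0, 54  → R0 = 54
  PUSH R3  → stack: [14]
  PUSH R0  → stack: [14, 54]
  PUSH R4  → stack: [14, 54, 83]
  POP R0  → R0 = 83, stack: [14, 54]
  POP R4  → R4 = 54, stack: [14]
  POP R1  → R1 = 14, stack: []
Final: R0 = 83

83


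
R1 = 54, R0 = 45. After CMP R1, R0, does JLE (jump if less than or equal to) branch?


Trace:
  R1 = 54, R0 = 45
  CMP R1, R0  → compares 54 vs 45
  JLE checks: is 54 less than or equal to 45?
  54 > 45, so condition is false
Branch taken: No

No


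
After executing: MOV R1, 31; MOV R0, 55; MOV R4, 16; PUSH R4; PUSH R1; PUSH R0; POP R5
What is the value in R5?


Stack trace (top is rightmost):
  MOV R1, 31  → R1 = 31
  MOV R0, 55  → R0 = 55
  MOV R4, 16  → R4 = 16
  PUSH R4  → stack: [16]
  PUSH R1  → stack: [16, 31]
  PUSH R0  → stack: [16, 31, 55]
  POP R5  → R5 = 55, stack: [16, 31]
Final: R5 = 55

55


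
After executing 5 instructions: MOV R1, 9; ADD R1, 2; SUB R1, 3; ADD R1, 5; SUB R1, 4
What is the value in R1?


Register state trace:
  MOV R1, 9  → R1 = 9
  ADD R1, 2  → R1 = 9 + 2 = 11
  SUB R1, 3  → R1 = 11 - 3 = 8
  ADD R1, 5  → R1 = 8 + 5 = 13
  SUB R1, 4  → R1 = 13 - 4 = 9
Final: R1 = 9

9


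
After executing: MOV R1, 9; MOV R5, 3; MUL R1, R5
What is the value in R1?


Register state trace:
  MOV R1, 9  → R1 = 9
  MOV R5, 3  → R5 = 3
  MUL R1, R5  → R1 = 9 * 3 = 27
Final: R1 = 27

27


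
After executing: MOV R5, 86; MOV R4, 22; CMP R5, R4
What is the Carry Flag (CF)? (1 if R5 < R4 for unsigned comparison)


Register state trace:
  MOV R5, 86  → R5 = 86
  MOV R4, 22  → R4 = 22
  CMP R5, R4  → unsigned 86 - 22: no borrow
  86 >= 22, so CF = 0
CF = 0

0


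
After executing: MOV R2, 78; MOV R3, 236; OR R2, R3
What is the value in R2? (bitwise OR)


Register state trace:
  MOV R2, 78  → R2 = 78 (0b01001110)
  MOV R3, 236  → R3 = 236 (0b11101100)
  OR R2, R3   → R2 = 78 OR 236 = 238 (0b11101110)
Final: R2 = 238

238


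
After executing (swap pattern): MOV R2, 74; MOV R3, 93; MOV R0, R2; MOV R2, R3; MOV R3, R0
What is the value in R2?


Register state trace (swap pattern):
  MOV R2, 74  → R2 = 74
  MOV R3, 93  → R3 = 93
  MOV R0, R2  → R0 = 74  (save R2)
  MOV R2, R3  → R2 = 93  (R2 gets R3's value)
  MOV R3, R0  → R3 = 74  (R3 gets saved value)
Final: R2 = 93

93


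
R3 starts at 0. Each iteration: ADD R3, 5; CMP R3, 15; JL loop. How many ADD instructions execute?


Loop trace (R3 starts at 0, target 15, step 5):
  ADD #1: R3 = 0 + 5 = 5  → 5 < 15, loop
  ADD #2: R3 = 5 + 5 = 10  → 10 < 15, loop
  ADD #3: R3 = 10 + 5 = 15  → 15 >= 15, exit
Total ADD instructions: 3

3


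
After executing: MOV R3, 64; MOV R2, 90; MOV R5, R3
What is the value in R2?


Register state trace:
  MOV R3, 64  → R3 = 64
  MOV R2, 90  → R2 = 90
  MOV R5, R3  → R5 = 64
Final: R2 = 90

90


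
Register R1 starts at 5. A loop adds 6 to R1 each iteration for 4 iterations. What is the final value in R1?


Starting value: R1 = 5
  Iter 1: R1 = 5 + 6 = 11
  Iter 2: R1 = 11 + 6 = 17
  Iter 3: R1 = 17 + 6 = 23
  Iter 4: R1 = 23 + 6 = 29
Final: R1 = 29

29


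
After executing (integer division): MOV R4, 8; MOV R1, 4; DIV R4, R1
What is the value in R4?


Register state trace:
  MOV R4, 8  → R4 = 8
  MOV R1, 4  → R1 = 4
  DIV R4, R1  → R4 = 8 // 4 = 2
Final: R4 = 2

2


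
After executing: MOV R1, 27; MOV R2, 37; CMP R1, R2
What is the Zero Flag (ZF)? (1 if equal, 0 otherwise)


Register state trace:
  MOV R1, 27  → R1 = 27
  MOV R2, 37  → R2 = 37
  CMP R1, R2  → computes 27 - 37 = -10
  Result is nonzero, so values are not equal
ZF = 0

0


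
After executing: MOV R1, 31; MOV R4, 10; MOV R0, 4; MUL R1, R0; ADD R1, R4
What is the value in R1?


Register state trace:
  MOV R1, 31  → R1 = 31
  MOV R4, 10  → R4 = 10
  MOV R0, 4  → R0 = 4
  MUL R1, R0  → R1 = 31 * 4 = 124
  ADD R1, R4  → R1 = 124 + 10 = 134
Final: R1 = 134

134


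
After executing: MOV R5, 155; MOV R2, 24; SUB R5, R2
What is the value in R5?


Register state trace:
  MOV R5, 155  → R5 = 155
  MOV R2, 24  → R2 = 24
  SUB R5, R2  → R5 = 155 - 24 = 131
Final: R5 = 131

131


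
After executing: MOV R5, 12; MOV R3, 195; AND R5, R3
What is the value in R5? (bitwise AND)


Register state trace:
  MOV R5, 12  → R5 = 12 (0b00001100)
  MOV R3, 195  → R3 = 195 (0b11000011)
  AND R5, R3  → R5 = 12 AND 195 = 0 (0b00000000)
Final: R5 = 0

0


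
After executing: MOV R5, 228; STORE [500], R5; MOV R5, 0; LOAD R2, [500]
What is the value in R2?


Register and memory trace:
  MOV R5, 228  → R5 = 228
  STORE [500], R5  → mem[500] = 228
  MOV R5, 0  → R5 = 0
  LOAD R2, [500]  → R2 = mem[500] = 228
Final: R2 = 228

228


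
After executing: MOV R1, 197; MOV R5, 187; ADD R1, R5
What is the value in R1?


Register state trace:
  MOV R1, 197  → R1 = 197
  MOV R5, 187  → R5 = 187
  ADD R1, R5  → R1 = 197 + 187 = 384
Final: R1 = 384

384


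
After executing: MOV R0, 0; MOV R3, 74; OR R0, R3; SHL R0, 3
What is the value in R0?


Register state trace:
  MOV R0, 0  → R0 = 0 (0b00000000)
  MOV R3, 74  → R3 = 74 (0b01001010)
  OR R0, R3  → R0 = 0 OR 74 = 74 (0b01001010)
  SHL R0, 3  → R0 = 74 << 3 = 592
Final: R0 = 592

592


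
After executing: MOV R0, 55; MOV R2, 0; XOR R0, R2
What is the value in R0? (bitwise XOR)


Register state trace:
  MOV R0, 55  → R0 = 55 (0b00110111)
  MOV R2, 0  → R2 = 0 (0b00000000)
  XOR R0, R2  → R0 = 55 XOR 0 = 55 (0b00110111)
Final: R0 = 55

55


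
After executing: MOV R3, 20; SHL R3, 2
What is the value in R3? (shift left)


Register state trace:
  MOV R3, 20  → R3 = 20
  SHL R3, 2  → R3 = 20 << 2 = 20 * 2^2 = 80
Final: R3 = 80

80


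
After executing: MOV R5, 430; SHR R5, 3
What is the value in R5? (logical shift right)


Register state trace:
  MOV R5, 430  → R5 = 430
  SHR R5, 3  → R5 = 430 >> 3 = 430 // 2^3 = 53
Final: R5 = 53

53


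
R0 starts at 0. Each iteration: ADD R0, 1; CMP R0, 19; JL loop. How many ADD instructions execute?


Loop trace (R0 starts at 0, target 19, step 1):
  ADD #1: R0 = 0 + 1 = 1  → 1 < 19, loop
  ADD #2: R0 = 1 + 1 = 2  → 2 < 19, loop
  ADD #3: R0 = 2 + 1 = 3  → 3 < 19, loop
  ADD #4: R0 = 3 + 1 = 4  → 4 < 19, loop
  ADD #5: R0 = 4 + 1 = 5  → 5 < 19, loop
  ADD #6: R0 = 5 + 1 = 6  → 6 < 19, loop
  ADD #7: R0 = 6 + 1 = 7  → 7 < 19, loop
  ADD #8: R0 = 7 + 1 = 8  → 8 < 19, loop
  ADD #9: R0 = 8 + 1 = 9  → 9 < 19, loop
  ADD #10: R0 = 9 + 1 = 10  → 10 < 19, loop
  ADD #11: R0 = 10 + 1 = 11  → 11 < 19, loop
  ADD #12: R0 = 11 + 1 = 12  → 12 < 19, loop
  ADD #13: R0 = 12 + 1 = 13  → 13 < 19, loop
  ADD #14: R0 = 13 + 1 = 14  → 14 < 19, loop
  ADD #15: R0 = 14 + 1 = 15  → 15 < 19, loop
  ADD #16: R0 = 15 + 1 = 16  → 16 < 19, loop
  ADD #17: R0 = 16 + 1 = 17  → 17 < 19, loop
  ADD #18: R0 = 17 + 1 = 18  → 18 < 19, loop
  ADD #19: R0 = 18 + 1 = 19  → 19 >= 19, exit
Total ADD instructions: 19

19


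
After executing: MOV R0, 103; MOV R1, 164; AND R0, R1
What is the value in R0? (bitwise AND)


Register state trace:
  MOV R0, 103  → R0 = 103 (0b01100111)
  MOV R1, 164  → R1 = 164 (0b10100100)
  AND R0, R1  → R0 = 103 AND 164 = 36 (0b00100100)
Final: R0 = 36

36


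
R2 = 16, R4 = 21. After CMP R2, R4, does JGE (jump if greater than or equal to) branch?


Trace:
  R2 = 16, R4 = 21
  CMP R2, R4  → compares 16 vs 21
  JGE checks: is 16 greater than or equal to 21?
  16 < 21, so condition is false
Branch taken: No

No


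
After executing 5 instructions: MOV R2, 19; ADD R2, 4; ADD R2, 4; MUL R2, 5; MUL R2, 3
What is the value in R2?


Register state trace:
  MOV R2, 19  → R2 = 19
  ADD R2, 4  → R2 = 19 + 4 = 23
  ADD R2, 4  → R2 = 23 + 4 = 27
  MUL R2, 5  → R2 = 27 * 5 = 135
  MUL R2, 3  → R2 = 135 * 3 = 405
Final: R2 = 405

405


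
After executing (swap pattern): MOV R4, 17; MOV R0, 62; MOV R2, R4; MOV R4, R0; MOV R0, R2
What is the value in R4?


Register state trace (swap pattern):
  MOV R4, 17  → R4 = 17
  MOV R0, 62  → R0 = 62
  MOV R2, R4  → R2 = 17  (save R4)
  MOV R4, R0  → R4 = 62  (R4 gets R0's value)
  MOV R0, R2  → R0 = 17  (R0 gets saved value)
Final: R4 = 62

62


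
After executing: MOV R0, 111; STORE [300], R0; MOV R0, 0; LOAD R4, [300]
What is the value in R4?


Register and memory trace:
  MOV R0, 111  → R0 = 111
  STORE [300], R0  → mem[300] = 111
  MOV R0, 0  → R0 = 0
  LOAD R4, [300]  → R4 = mem[300] = 111
Final: R4 = 111

111


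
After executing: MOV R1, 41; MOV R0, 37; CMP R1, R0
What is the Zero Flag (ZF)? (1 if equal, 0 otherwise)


Register state trace:
  MOV R1, 41  → R1 = 41
  MOV R0, 37  → R0 = 37
  CMP R1, R0  → computes 41 - 37 = 4
  Result is nonzero, so values are not equal
ZF = 0

0


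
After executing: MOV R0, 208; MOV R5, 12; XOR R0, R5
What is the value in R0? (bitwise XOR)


Register state trace:
  MOV R0, 208  → R0 = 208 (0b11010000)
  MOV R5, 12  → R5 = 12 (0b00001100)
  XOR R0, R5  → R0 = 208 XOR 12 = 220 (0b11011100)
Final: R0 = 220

220


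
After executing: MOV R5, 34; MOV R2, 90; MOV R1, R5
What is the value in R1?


Register state trace:
  MOV R5, 34  → R5 = 34
  MOV R2, 90  → R2 = 90
  MOV R1, R5  → R1 = 34
Final: R1 = 34

34


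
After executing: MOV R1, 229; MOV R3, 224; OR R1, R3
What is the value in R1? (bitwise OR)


Register state trace:
  MOV R1, 229  → R1 = 229 (0b11100101)
  MOV R3, 224  → R3 = 224 (0b11100000)
  OR R1, R3   → R1 = 229 OR 224 = 229 (0b11100101)
Final: R1 = 229

229


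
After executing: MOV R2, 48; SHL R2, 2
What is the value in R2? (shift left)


Register state trace:
  MOV R2, 48  → R2 = 48
  SHL R2, 2  → R2 = 48 << 2 = 48 * 2^2 = 192
Final: R2 = 192

192


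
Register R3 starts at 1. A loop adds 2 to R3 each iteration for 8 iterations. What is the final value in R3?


Starting value: R3 = 1
  Iter 1: R3 = 1 + 2 = 3
  Iter 2: R3 = 3 + 2 = 5
  Iter 3: R3 = 5 + 2 = 7
  Iter 4: R3 = 7 + 2 = 9
  Iter 5: R3 = 9 + 2 = 11
  Iter 6: R3 = 11 + 2 = 13
  Iter 7: R3 = 13 + 2 = 15
  Iter 8: R3 = 15 + 2 = 17
Final: R3 = 17

17


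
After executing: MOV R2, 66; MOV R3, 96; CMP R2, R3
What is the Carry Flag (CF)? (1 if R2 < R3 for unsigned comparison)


Register state trace:
  MOV R2, 66  → R2 = 66
  MOV R3, 96  → R3 = 96
  CMP R2, R3  → unsigned 66 - 96: borrow occurs
  66 < 96, so CF = 1
CF = 1

1


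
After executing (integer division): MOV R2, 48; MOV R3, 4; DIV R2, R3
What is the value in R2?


Register state trace:
  MOV R2, 48  → R2 = 48
  MOV R3, 4  → R3 = 4
  DIV R2, R3  → R2 = 48 // 4 = 12
Final: R2 = 12

12


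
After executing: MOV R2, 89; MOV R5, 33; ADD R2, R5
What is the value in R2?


Register state trace:
  MOV R2, 89  → R2 = 89
  MOV R5, 33  → R5 = 33
  ADD R2, R5  → R2 = 89 + 33 = 122
Final: R2 = 122

122


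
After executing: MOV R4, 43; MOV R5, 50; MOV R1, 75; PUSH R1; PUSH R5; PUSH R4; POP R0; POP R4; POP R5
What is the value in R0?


Stack trace (top is rightmost):
  MOV R4, 43  → R4 = 43
  MOV R5, 50  → R5 = 50
  MOV R1, 75  → R1 = 75
  PUSH R1  → stack: [75]
  PUSH R5  → stack: [75, 50]
  PUSH R4  → stack: [75, 50, 43]
  POP R0  → R0 = 43, stack: [75, 50]
  POP R4  → R4 = 50, stack: [75]
  POP R5  → R5 = 75, stack: []
Final: R0 = 43

43


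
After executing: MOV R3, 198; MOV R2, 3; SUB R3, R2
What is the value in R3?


Register state trace:
  MOV R3, 198  → R3 = 198
  MOV R2, 3  → R2 = 3
  SUB R3, R2  → R3 = 198 - 3 = 195
Final: R3 = 195

195


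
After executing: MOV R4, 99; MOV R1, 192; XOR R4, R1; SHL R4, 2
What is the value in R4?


Register state trace:
  MOV R4, 99  → R4 = 99 (0b01100011)
  MOV R1, 192  → R1 = 192 (0b11000000)
  XOR R4, R1  → R4 = 99 XOR 192 = 163 (0b10100011)
  SHL R4, 2  → R4 = 163 << 2 = 652
Final: R4 = 652

652


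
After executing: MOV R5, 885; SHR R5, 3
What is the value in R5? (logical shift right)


Register state trace:
  MOV R5, 885  → R5 = 885
  SHR R5, 3  → R5 = 885 >> 3 = 885 // 2^3 = 110
Final: R5 = 110

110


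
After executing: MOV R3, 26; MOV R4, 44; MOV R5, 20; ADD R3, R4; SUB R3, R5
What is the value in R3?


Register state trace:
  MOV R3, 26  → R3 = 26
  MOV R4, 44  → R4 = 44
  MOV R5, 20  → R5 = 20
  ADD R3, R4  → R3 = 26 + 44 = 70
  SUB R3, R5  → R3 = 70 - 20 = 50
Final: R3 = 50

50


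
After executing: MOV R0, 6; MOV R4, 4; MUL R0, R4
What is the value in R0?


Register state trace:
  MOV R0, 6  → R0 = 6
  MOV R4, 4  → R4 = 4
  MUL R0, R4  → R0 = 6 * 4 = 24
Final: R0 = 24

24


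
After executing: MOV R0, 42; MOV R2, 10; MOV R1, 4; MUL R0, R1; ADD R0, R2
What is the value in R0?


Register state trace:
  MOV R0, 42  → R0 = 42
  MOV R2, 10  → R2 = 10
  MOV R1, 4  → R1 = 4
  MUL R0, R1  → R0 = 42 * 4 = 168
  ADD R0, R2  → R0 = 168 + 10 = 178
Final: R0 = 178

178


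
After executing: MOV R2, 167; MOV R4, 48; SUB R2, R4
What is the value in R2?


Register state trace:
  MOV R2, 167  → R2 = 167
  MOV R4, 48  → R4 = 48
  SUB R2, R4  → R2 = 167 - 48 = 119
Final: R2 = 119

119


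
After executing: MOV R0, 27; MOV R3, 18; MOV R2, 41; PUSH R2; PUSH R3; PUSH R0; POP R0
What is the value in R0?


Stack trace (top is rightmost):
  MOV R0, 27  → R0 = 27
  MOV R3, 18  → R3 = 18
  MOV R2, 41  → R2 = 41
  PUSH R2  → stack: [41]
  PUSH R3  → stack: [41, 18]
  PUSH R0  → stack: [41, 18, 27]
  POP R0  → R0 = 27, stack: [41, 18]
Final: R0 = 27

27


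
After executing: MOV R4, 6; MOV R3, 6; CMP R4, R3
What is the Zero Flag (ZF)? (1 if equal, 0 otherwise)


Register state trace:
  MOV R4, 6  → R4 = 6
  MOV R3, 6  → R3 = 6
  CMP R4, R3  → computes 6 - 6 = 0
  Result is zero, so values are equal
ZF = 1

1


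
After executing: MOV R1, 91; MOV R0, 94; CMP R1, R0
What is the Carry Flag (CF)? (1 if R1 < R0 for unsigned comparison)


Register state trace:
  MOV R1, 91  → R1 = 91
  MOV R0, 94  → R0 = 94
  CMP R1, R0  → unsigned 91 - 94: borrow occurs
  91 < 94, so CF = 1
CF = 1

1


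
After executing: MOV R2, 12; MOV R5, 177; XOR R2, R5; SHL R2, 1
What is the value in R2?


Register state trace:
  MOV R2, 12  → R2 = 12 (0b00001100)
  MOV R5, 177  → R5 = 177 (0b10110001)
  XOR R2, R5  → R2 = 12 XOR 177 = 189 (0b10111101)
  SHL R2, 1  → R2 = 189 << 1 = 378
Final: R2 = 378

378


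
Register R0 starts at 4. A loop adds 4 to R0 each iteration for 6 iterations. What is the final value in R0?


Starting value: R0 = 4
  Iter 1: R0 = 4 + 4 = 8
  Iter 2: R0 = 8 + 4 = 12
  Iter 3: R0 = 12 + 4 = 16
  Iter 4: R0 = 16 + 4 = 20
  Iter 5: R0 = 20 + 4 = 24
  Iter 6: R0 = 24 + 4 = 28
Final: R0 = 28

28


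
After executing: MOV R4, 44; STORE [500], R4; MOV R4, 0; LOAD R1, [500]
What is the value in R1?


Register and memory trace:
  MOV R4, 44  → R4 = 44
  STORE [500], R4  → mem[500] = 44
  MOV R4, 0  → R4 = 0
  LOAD R1, [500]  → R1 = mem[500] = 44
Final: R1 = 44

44


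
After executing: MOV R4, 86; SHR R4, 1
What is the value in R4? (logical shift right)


Register state trace:
  MOV R4, 86  → R4 = 86
  SHR R4, 1  → R4 = 86 >> 1 = 86 // 2^1 = 43
Final: R4 = 43

43


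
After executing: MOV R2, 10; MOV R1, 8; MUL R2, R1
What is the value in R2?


Register state trace:
  MOV R2, 10  → R2 = 10
  MOV R1, 8  → R1 = 8
  MUL R2, R1  → R2 = 10 * 8 = 80
Final: R2 = 80

80


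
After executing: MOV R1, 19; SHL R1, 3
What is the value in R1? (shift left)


Register state trace:
  MOV R1, 19  → R1 = 19
  SHL R1, 3  → R1 = 19 << 3 = 19 * 2^3 = 152
Final: R1 = 152

152


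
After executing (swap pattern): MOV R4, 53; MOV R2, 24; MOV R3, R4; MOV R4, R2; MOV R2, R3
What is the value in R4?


Register state trace (swap pattern):
  MOV R4, 53  → R4 = 53
  MOV R2, 24  → R2 = 24
  MOV R3, R4  → R3 = 53  (save R4)
  MOV R4, R2  → R4 = 24  (R4 gets R2's value)
  MOV R2, R3  → R2 = 53  (R2 gets saved value)
Final: R4 = 24

24


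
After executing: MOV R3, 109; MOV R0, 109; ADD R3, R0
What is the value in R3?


Register state trace:
  MOV R3, 109  → R3 = 109
  MOV R0, 109  → R0 = 109
  ADD R3, R0  → R3 = 109 + 109 = 218
Final: R3 = 218

218


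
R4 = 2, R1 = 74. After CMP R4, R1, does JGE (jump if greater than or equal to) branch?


Trace:
  R4 = 2, R1 = 74
  CMP R4, R1  → compares 2 vs 74
  JGE checks: is 2 greater than or equal to 74?
  2 < 74, so condition is false
Branch taken: No

No


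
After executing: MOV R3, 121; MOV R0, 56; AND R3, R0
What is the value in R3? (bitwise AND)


Register state trace:
  MOV R3, 121  → R3 = 121 (0b01111001)
  MOV R0, 56  → R0 = 56 (0b00111000)
  AND R3, R0  → R3 = 121 AND 56 = 56 (0b00111000)
Final: R3 = 56

56


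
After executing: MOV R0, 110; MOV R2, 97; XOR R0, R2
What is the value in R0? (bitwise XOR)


Register state trace:
  MOV R0, 110  → R0 = 110 (0b01101110)
  MOV R2, 97  → R2 = 97 (0b01100001)
  XOR R0, R2  → R0 = 110 XOR 97 = 15 (0b00001111)
Final: R0 = 15

15


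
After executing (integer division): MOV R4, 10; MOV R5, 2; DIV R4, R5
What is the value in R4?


Register state trace:
  MOV R4, 10  → R4 = 10
  MOV R5, 2  → R5 = 2
  DIV R4, R5  → R4 = 10 // 2 = 5
Final: R4 = 5

5


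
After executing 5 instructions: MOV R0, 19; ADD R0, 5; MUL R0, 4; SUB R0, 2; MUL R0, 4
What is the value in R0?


Register state trace:
  MOV R0, 19  → R0 = 19
  ADD R0, 5  → R0 = 19 + 5 = 24
  MUL R0, 4  → R0 = 24 * 4 = 96
  SUB R0, 2  → R0 = 96 - 2 = 94
  MUL R0, 4  → R0 = 94 * 4 = 376
Final: R0 = 376

376


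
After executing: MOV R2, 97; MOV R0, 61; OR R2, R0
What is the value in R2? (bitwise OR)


Register state trace:
  MOV R2, 97  → R2 = 97 (0b01100001)
  MOV R0, 61  → R0 = 61 (0b00111101)
  OR R2, R0   → R2 = 97 OR 61 = 125 (0b01111101)
Final: R2 = 125

125


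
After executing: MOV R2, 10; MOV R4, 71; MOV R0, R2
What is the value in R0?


Register state trace:
  MOV R2, 10  → R2 = 10
  MOV R4, 71  → R4 = 71
  MOV R0, R2  → R0 = 10
Final: R0 = 10

10


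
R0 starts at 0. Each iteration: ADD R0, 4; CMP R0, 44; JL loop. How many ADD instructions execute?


Loop trace (R0 starts at 0, target 44, step 4):
  ADD #1: R0 = 0 + 4 = 4  → 4 < 44, loop
  ADD #2: R0 = 4 + 4 = 8  → 8 < 44, loop
  ADD #3: R0 = 8 + 4 = 12  → 12 < 44, loop
  ADD #4: R0 = 12 + 4 = 16  → 16 < 44, loop
  ADD #5: R0 = 16 + 4 = 20  → 20 < 44, loop
  ADD #6: R0 = 20 + 4 = 24  → 24 < 44, loop
  ADD #7: R0 = 24 + 4 = 28  → 28 < 44, loop
  ADD #8: R0 = 28 + 4 = 32  → 32 < 44, loop
  ADD #9: R0 = 32 + 4 = 36  → 36 < 44, loop
  ADD #10: R0 = 36 + 4 = 40  → 40 < 44, loop
  ADD #11: R0 = 40 + 4 = 44  → 44 >= 44, exit
Total ADD instructions: 11

11


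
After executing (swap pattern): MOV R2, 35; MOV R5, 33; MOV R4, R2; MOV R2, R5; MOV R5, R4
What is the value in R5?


Register state trace (swap pattern):
  MOV R2, 35  → R2 = 35
  MOV R5, 33  → R5 = 33
  MOV R4, R2  → R4 = 35  (save R2)
  MOV R2, R5  → R2 = 33  (R2 gets R5's value)
  MOV R5, R4  → R5 = 35  (R5 gets saved value)
Final: R5 = 35

35


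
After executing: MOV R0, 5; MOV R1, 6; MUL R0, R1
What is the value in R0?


Register state trace:
  MOV R0, 5  → R0 = 5
  MOV R1, 6  → R1 = 6
  MUL R0, R1  → R0 = 5 * 6 = 30
Final: R0 = 30

30


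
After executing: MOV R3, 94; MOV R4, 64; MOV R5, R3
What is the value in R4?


Register state trace:
  MOV R3, 94  → R3 = 94
  MOV R4, 64  → R4 = 64
  MOV R5, R3  → R5 = 94
Final: R4 = 64

64


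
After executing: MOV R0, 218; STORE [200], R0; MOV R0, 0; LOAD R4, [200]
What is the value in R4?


Register and memory trace:
  MOV R0, 218  → R0 = 218
  STORE [200], R0  → mem[200] = 218
  MOV R0, 0  → R0 = 0
  LOAD R4, [200]  → R4 = mem[200] = 218
Final: R4 = 218

218


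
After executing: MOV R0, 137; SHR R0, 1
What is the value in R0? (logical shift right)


Register state trace:
  MOV R0, 137  → R0 = 137
  SHR R0, 1  → R0 = 137 >> 1 = 137 // 2^1 = 68
Final: R0 = 68

68


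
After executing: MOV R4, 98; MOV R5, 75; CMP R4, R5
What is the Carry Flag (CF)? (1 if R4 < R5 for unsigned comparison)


Register state trace:
  MOV R4, 98  → R4 = 98
  MOV R5, 75  → R5 = 75
  CMP R4, R5  → unsigned 98 - 75: no borrow
  98 >= 75, so CF = 0
CF = 0

0


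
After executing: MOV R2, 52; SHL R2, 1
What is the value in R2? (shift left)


Register state trace:
  MOV R2, 52  → R2 = 52
  SHL R2, 1  → R2 = 52 << 1 = 52 * 2^1 = 104
Final: R2 = 104

104


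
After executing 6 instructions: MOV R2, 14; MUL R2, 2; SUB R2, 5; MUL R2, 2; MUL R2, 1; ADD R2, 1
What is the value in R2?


Register state trace:
  MOV R2, 14  → R2 = 14
  MUL R2, 2  → R2 = 14 * 2 = 28
  SUB R2, 5  → R2 = 28 - 5 = 23
  MUL R2, 2  → R2 = 23 * 2 = 46
  MUL R2, 1  → R2 = 46 * 1 = 46
  ADD R2, 1  → R2 = 46 + 1 = 47
Final: R2 = 47

47


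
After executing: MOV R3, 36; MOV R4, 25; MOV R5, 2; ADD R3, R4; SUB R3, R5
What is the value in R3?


Register state trace:
  MOV R3, 36  → R3 = 36
  MOV R4, 25  → R4 = 25
  MOV R5, 2  → R5 = 2
  ADD R3, R4  → R3 = 36 + 25 = 61
  SUB R3, R5  → R3 = 61 - 2 = 59
Final: R3 = 59

59


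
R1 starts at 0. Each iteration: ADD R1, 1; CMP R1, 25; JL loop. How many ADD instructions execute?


Loop trace (R1 starts at 0, target 25, step 1):
  ADD #1: R1 = 0 + 1 = 1  → 1 < 25, loop
  ADD #2: R1 = 1 + 1 = 2  → 2 < 25, loop
  ADD #3: R1 = 2 + 1 = 3  → 3 < 25, loop
  ADD #4: R1 = 3 + 1 = 4  → 4 < 25, loop
  ADD #5: R1 = 4 + 1 = 5  → 5 < 25, loop
  ADD #6: R1 = 5 + 1 = 6  → 6 < 25, loop
  ADD #7: R1 = 6 + 1 = 7  → 7 < 25, loop
  ADD #8: R1 = 7 + 1 = 8  → 8 < 25, loop
  ADD #9: R1 = 8 + 1 = 9  → 9 < 25, loop
  ADD #10: R1 = 9 + 1 = 10  → 10 < 25, loop
  ADD #11: R1 = 10 + 1 = 11  → 11 < 25, loop
  ADD #12: R1 = 11 + 1 = 12  → 12 < 25, loop
  ADD #13: R1 = 12 + 1 = 13  → 13 < 25, loop
  ADD #14: R1 = 13 + 1 = 14  → 14 < 25, loop
  ADD #15: R1 = 14 + 1 = 15  → 15 < 25, loop
  ADD #16: R1 = 15 + 1 = 16  → 16 < 25, loop
  ADD #17: R1 = 16 + 1 = 17  → 17 < 25, loop
  ADD #18: R1 = 17 + 1 = 18  → 18 < 25, loop
  ADD #19: R1 = 18 + 1 = 19  → 19 < 25, loop
  ADD #20: R1 = 19 + 1 = 20  → 20 < 25, loop
  ADD #21: R1 = 20 + 1 = 21  → 21 < 25, loop
  ADD #22: R1 = 21 + 1 = 22  → 22 < 25, loop
  ADD #23: R1 = 22 + 1 = 23  → 23 < 25, loop
  ADD #24: R1 = 23 + 1 = 24  → 24 < 25, loop
  ADD #25: R1 = 24 + 1 = 25  → 25 >= 25, exit
Total ADD instructions: 25

25


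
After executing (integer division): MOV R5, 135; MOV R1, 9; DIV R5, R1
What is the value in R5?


Register state trace:
  MOV R5, 135  → R5 = 135
  MOV R1, 9  → R1 = 9
  DIV R5, R1  → R5 = 135 // 9 = 15
Final: R5 = 15

15


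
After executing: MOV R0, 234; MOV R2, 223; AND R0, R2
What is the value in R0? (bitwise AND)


Register state trace:
  MOV R0, 234  → R0 = 234 (0b11101010)
  MOV R2, 223  → R2 = 223 (0b11011111)
  AND R0, R2  → R0 = 234 AND 223 = 202 (0b11001010)
Final: R0 = 202

202


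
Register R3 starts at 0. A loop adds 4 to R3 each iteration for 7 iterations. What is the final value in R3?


Starting value: R3 = 0
  Iter 1: R3 = 0 + 4 = 4
  Iter 2: R3 = 4 + 4 = 8
  Iter 3: R3 = 8 + 4 = 12
  Iter 4: R3 = 12 + 4 = 16
  Iter 5: R3 = 16 + 4 = 20
  Iter 6: R3 = 20 + 4 = 24
  Iter 7: R3 = 24 + 4 = 28
Final: R3 = 28

28


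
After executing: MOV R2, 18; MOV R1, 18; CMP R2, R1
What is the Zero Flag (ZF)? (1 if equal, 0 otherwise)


Register state trace:
  MOV R2, 18  → R2 = 18
  MOV R1, 18  → R1 = 18
  CMP R2, R1  → computes 18 - 18 = 0
  Result is zero, so values are equal
ZF = 1

1


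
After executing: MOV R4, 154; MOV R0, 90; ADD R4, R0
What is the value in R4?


Register state trace:
  MOV R4, 154  → R4 = 154
  MOV R0, 90  → R0 = 90
  ADD R4, R0  → R4 = 154 + 90 = 244
Final: R4 = 244

244


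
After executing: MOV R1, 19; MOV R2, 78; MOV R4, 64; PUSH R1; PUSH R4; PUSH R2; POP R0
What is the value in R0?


Stack trace (top is rightmost):
  MOV R1, 19  → R1 = 19
  MOV R2, 78  → R2 = 78
  MOV R4, 64  → R4 = 64
  PUSH R1  → stack: [19]
  PUSH R4  → stack: [19, 64]
  PUSH R2  → stack: [19, 64, 78]
  POP R0  → R0 = 78, stack: [19, 64]
Final: R0 = 78

78


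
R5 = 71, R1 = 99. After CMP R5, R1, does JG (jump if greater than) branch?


Trace:
  R5 = 71, R1 = 99
  CMP R5, R1  → compares 71 vs 99
  JG checks: is 71 greater than 99?
  71 < 99, so condition is false
Branch taken: No

No


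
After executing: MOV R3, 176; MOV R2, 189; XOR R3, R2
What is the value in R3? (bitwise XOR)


Register state trace:
  MOV R3, 176  → R3 = 176 (0b10110000)
  MOV R2, 189  → R2 = 189 (0b10111101)
  XOR R3, R2  → R3 = 176 XOR 189 = 13 (0b00001101)
Final: R3 = 13

13


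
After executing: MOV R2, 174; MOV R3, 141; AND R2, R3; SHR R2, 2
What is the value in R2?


Register state trace:
  MOV R2, 174  → R2 = 174 (0b10101110)
  MOV R3, 141  → R3 = 141 (0b10001101)
  AND R2, R3  → R2 = 174 AND 141 = 140 (0b10001100)
  SHR R2, 2  → R2 = 140 >> 2 = 35
Final: R2 = 35

35


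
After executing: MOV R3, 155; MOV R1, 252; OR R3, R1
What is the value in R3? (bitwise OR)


Register state trace:
  MOV R3, 155  → R3 = 155 (0b10011011)
  MOV R1, 252  → R1 = 252 (0b11111100)
  OR R3, R1   → R3 = 155 OR 252 = 255 (0b11111111)
Final: R3 = 255

255


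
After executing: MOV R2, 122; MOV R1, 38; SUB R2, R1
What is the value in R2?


Register state trace:
  MOV R2, 122  → R2 = 122
  MOV R1, 38  → R1 = 38
  SUB R2, R1  → R2 = 122 - 38 = 84
Final: R2 = 84

84


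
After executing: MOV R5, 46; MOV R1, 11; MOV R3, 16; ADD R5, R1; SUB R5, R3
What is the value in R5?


Register state trace:
  MOV R5, 46  → R5 = 46
  MOV R1, 11  → R1 = 11
  MOV R3, 16  → R3 = 16
  ADD R5, R1  → R5 = 46 + 11 = 57
  SUB R5, R3  → R5 = 57 - 16 = 41
Final: R5 = 41

41


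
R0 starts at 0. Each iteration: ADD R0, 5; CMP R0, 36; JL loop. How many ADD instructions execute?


Loop trace (R0 starts at 0, target 36, step 5):
  ADD #1: R0 = 0 + 5 = 5  → 5 < 36, loop
  ADD #2: R0 = 5 + 5 = 10  → 10 < 36, loop
  ADD #3: R0 = 10 + 5 = 15  → 15 < 36, loop
  ADD #4: R0 = 15 + 5 = 20  → 20 < 36, loop
  ADD #5: R0 = 20 + 5 = 25  → 25 < 36, loop
  ADD #6: R0 = 25 + 5 = 30  → 30 < 36, loop
  ADD #7: R0 = 30 + 5 = 35  → 35 < 36, loop
  ADD #8: R0 = 35 + 5 = 40  → 40 >= 36, exit
Total ADD instructions: 8

8


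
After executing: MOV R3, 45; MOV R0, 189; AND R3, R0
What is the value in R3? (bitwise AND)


Register state trace:
  MOV R3, 45  → R3 = 45 (0b00101101)
  MOV R0, 189  → R0 = 189 (0b10111101)
  AND R3, R0  → R3 = 45 AND 189 = 45 (0b00101101)
Final: R3 = 45

45


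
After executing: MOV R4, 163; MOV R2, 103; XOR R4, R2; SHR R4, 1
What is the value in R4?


Register state trace:
  MOV R4, 163  → R4 = 163 (0b10100011)
  MOV R2, 103  → R2 = 103 (0b01100111)
  XOR R4, R2  → R4 = 163 XOR 103 = 196 (0b11000100)
  SHR R4, 1  → R4 = 196 >> 1 = 98
Final: R4 = 98

98


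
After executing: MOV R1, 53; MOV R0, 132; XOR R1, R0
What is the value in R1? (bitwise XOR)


Register state trace:
  MOV R1, 53  → R1 = 53 (0b00110101)
  MOV R0, 132  → R0 = 132 (0b10000100)
  XOR R1, R0  → R1 = 53 XOR 132 = 177 (0b10110001)
Final: R1 = 177

177


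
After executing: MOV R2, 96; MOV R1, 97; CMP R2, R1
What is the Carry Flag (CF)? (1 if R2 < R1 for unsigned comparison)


Register state trace:
  MOV R2, 96  → R2 = 96
  MOV R1, 97  → R1 = 97
  CMP R2, R1  → unsigned 96 - 97: borrow occurs
  96 < 97, so CF = 1
CF = 1

1


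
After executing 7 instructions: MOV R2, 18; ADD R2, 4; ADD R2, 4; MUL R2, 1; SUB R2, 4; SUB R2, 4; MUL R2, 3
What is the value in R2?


Register state trace:
  MOV R2, 18  → R2 = 18
  ADD R2, 4  → R2 = 18 + 4 = 22
  ADD R2, 4  → R2 = 22 + 4 = 26
  MUL R2, 1  → R2 = 26 * 1 = 26
  SUB R2, 4  → R2 = 26 - 4 = 22
  SUB R2, 4  → R2 = 22 - 4 = 18
  MUL R2, 3  → R2 = 18 * 3 = 54
Final: R2 = 54

54


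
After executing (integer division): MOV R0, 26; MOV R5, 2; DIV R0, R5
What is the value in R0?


Register state trace:
  MOV R0, 26  → R0 = 26
  MOV R5, 2  → R5 = 2
  DIV R0, R5  → R0 = 26 // 2 = 13
Final: R0 = 13

13


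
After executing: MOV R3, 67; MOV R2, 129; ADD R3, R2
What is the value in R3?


Register state trace:
  MOV R3, 67  → R3 = 67
  MOV R2, 129  → R2 = 129
  ADD R3, R2  → R3 = 67 + 129 = 196
Final: R3 = 196

196


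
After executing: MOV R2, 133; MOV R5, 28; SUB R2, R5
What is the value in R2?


Register state trace:
  MOV R2, 133  → R2 = 133
  MOV R5, 28  → R5 = 28
  SUB R2, R5  → R2 = 133 - 28 = 105
Final: R2 = 105

105


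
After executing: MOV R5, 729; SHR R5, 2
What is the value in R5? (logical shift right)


Register state trace:
  MOV R5, 729  → R5 = 729
  SHR R5, 2  → R5 = 729 >> 2 = 729 // 2^2 = 182
Final: R5 = 182

182


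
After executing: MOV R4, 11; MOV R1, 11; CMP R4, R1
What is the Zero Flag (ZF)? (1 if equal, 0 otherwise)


Register state trace:
  MOV R4, 11  → R4 = 11
  MOV R1, 11  → R1 = 11
  CMP R4, R1  → computes 11 - 11 = 0
  Result is zero, so values are equal
ZF = 1

1


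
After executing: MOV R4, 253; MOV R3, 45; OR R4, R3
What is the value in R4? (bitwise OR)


Register state trace:
  MOV R4, 253  → R4 = 253 (0b11111101)
  MOV R3, 45  → R3 = 45 (0b00101101)
  OR R4, R3   → R4 = 253 OR 45 = 253 (0b11111101)
Final: R4 = 253

253


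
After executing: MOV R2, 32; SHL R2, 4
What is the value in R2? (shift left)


Register state trace:
  MOV R2, 32  → R2 = 32
  SHL R2, 4  → R2 = 32 << 4 = 32 * 2^4 = 512
Final: R2 = 512

512


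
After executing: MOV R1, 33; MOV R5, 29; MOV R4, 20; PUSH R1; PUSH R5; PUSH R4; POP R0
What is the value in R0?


Stack trace (top is rightmost):
  MOV R1, 33  → R1 = 33
  MOV R5, 29  → R5 = 29
  MOV R4, 20  → R4 = 20
  PUSH R1  → stack: [33]
  PUSH R5  → stack: [33, 29]
  PUSH R4  → stack: [33, 29, 20]
  POP R0  → R0 = 20, stack: [33, 29]
Final: R0 = 20

20


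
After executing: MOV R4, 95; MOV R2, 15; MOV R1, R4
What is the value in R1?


Register state trace:
  MOV R4, 95  → R4 = 95
  MOV R2, 15  → R2 = 15
  MOV R1, R4  → R1 = 95
Final: R1 = 95

95


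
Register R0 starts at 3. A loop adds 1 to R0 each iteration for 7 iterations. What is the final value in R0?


Starting value: R0 = 3
  Iter 1: R0 = 3 + 1 = 4
  Iter 2: R0 = 4 + 1 = 5
  Iter 3: R0 = 5 + 1 = 6
  Iter 4: R0 = 6 + 1 = 7
  Iter 5: R0 = 7 + 1 = 8
  Iter 6: R0 = 8 + 1 = 9
  Iter 7: R0 = 9 + 1 = 10
Final: R0 = 10

10


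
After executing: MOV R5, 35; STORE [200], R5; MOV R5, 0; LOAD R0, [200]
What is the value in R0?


Register and memory trace:
  MOV R5, 35  → R5 = 35
  STORE [200], R5  → mem[200] = 35
  MOV R5, 0  → R5 = 0
  LOAD R0, [200]  → R0 = mem[200] = 35
Final: R0 = 35

35


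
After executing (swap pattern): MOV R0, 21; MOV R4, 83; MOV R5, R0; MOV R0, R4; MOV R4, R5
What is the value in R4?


Register state trace (swap pattern):
  MOV R0, 21  → R0 = 21
  MOV R4, 83  → R4 = 83
  MOV R5, R0  → R5 = 21  (save R0)
  MOV R0, R4  → R0 = 83  (R0 gets R4's value)
  MOV R4, R5  → R4 = 21  (R4 gets saved value)
Final: R4 = 21

21


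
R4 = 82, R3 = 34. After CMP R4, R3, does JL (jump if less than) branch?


Trace:
  R4 = 82, R3 = 34
  CMP R4, R3  → compares 82 vs 34
  JL checks: is 82 less than 34?
  82 > 34, so condition is false
Branch taken: No

No


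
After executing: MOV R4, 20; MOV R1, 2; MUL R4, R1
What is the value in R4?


Register state trace:
  MOV R4, 20  → R4 = 20
  MOV R1, 2  → R1 = 2
  MUL R4, R1  → R4 = 20 * 2 = 40
Final: R4 = 40

40


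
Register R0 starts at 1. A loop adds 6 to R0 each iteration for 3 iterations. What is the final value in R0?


Starting value: R0 = 1
  Iter 1: R0 = 1 + 6 = 7
  Iter 2: R0 = 7 + 6 = 13
  Iter 3: R0 = 13 + 6 = 19
Final: R0 = 19

19


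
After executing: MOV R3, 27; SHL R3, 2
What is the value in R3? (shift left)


Register state trace:
  MOV R3, 27  → R3 = 27
  SHL R3, 2  → R3 = 27 << 2 = 27 * 2^2 = 108
Final: R3 = 108

108


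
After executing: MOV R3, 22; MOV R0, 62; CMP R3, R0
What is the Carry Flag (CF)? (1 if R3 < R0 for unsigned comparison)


Register state trace:
  MOV R3, 22  → R3 = 22
  MOV R0, 62  → R0 = 62
  CMP R3, R0  → unsigned 22 - 62: borrow occurs
  22 < 62, so CF = 1
CF = 1

1


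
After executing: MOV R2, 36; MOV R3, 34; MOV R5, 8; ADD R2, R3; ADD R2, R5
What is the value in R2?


Register state trace:
  MOV R2, 36  → R2 = 36
  MOV R3, 34  → R3 = 34
  MOV R5, 8  → R5 = 8
  ADD R2, R3  → R2 = 36 + 34 = 70
  ADD R2, R5  → R2 = 70 + 8 = 78
Final: R2 = 78

78


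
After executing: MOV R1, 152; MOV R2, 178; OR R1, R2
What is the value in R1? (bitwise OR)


Register state trace:
  MOV R1, 152  → R1 = 152 (0b10011000)
  MOV R2, 178  → R2 = 178 (0b10110010)
  OR R1, R2   → R1 = 152 OR 178 = 186 (0b10111010)
Final: R1 = 186

186


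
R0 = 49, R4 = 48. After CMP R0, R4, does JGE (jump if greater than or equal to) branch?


Trace:
  R0 = 49, R4 = 48
  CMP R0, R4  → compares 49 vs 48
  JGE checks: is 49 greater than or equal to 48?
  49 > 48, so condition is true
Branch taken: Yes

Yes


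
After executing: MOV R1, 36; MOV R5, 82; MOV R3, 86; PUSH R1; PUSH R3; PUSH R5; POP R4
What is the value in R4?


Stack trace (top is rightmost):
  MOV R1, 36  → R1 = 36
  MOV R5, 82  → R5 = 82
  MOV R3, 86  → R3 = 86
  PUSH R1  → stack: [36]
  PUSH R3  → stack: [36, 86]
  PUSH R5  → stack: [36, 86, 82]
  POP R4  → R4 = 82, stack: [36, 86]
Final: R4 = 82

82


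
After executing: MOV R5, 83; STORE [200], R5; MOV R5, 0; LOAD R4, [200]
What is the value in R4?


Register and memory trace:
  MOV R5, 83  → R5 = 83
  STORE [200], R5  → mem[200] = 83
  MOV R5, 0  → R5 = 0
  LOAD R4, [200]  → R4 = mem[200] = 83
Final: R4 = 83

83


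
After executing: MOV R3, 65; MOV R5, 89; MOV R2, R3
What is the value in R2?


Register state trace:
  MOV R3, 65  → R3 = 65
  MOV R5, 89  → R5 = 89
  MOV R2, R3  → R2 = 65
Final: R2 = 65

65


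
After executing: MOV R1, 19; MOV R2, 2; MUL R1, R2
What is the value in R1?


Register state trace:
  MOV R1, 19  → R1 = 19
  MOV R2, 2  → R2 = 2
  MUL R1, R2  → R1 = 19 * 2 = 38
Final: R1 = 38

38


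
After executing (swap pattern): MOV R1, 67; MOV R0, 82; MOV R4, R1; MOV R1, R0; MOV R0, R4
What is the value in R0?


Register state trace (swap pattern):
  MOV R1, 67  → R1 = 67
  MOV R0, 82  → R0 = 82
  MOV R4, R1  → R4 = 67  (save R1)
  MOV R1, R0  → R1 = 82  (R1 gets R0's value)
  MOV R0, R4  → R0 = 67  (R0 gets saved value)
Final: R0 = 67

67


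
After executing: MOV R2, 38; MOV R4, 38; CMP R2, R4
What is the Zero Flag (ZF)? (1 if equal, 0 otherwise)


Register state trace:
  MOV R2, 38  → R2 = 38
  MOV R4, 38  → R4 = 38
  CMP R2, R4  → computes 38 - 38 = 0
  Result is zero, so values are equal
ZF = 1

1


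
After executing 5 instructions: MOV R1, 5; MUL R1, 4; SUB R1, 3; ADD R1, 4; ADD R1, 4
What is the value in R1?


Register state trace:
  MOV R1, 5  → R1 = 5
  MUL R1, 4  → R1 = 5 * 4 = 20
  SUB R1, 3  → R1 = 20 - 3 = 17
  ADD R1, 4  → R1 = 17 + 4 = 21
  ADD R1, 4  → R1 = 21 + 4 = 25
Final: R1 = 25

25


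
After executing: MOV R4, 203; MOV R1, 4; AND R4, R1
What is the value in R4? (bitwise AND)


Register state trace:
  MOV R4, 203  → R4 = 203 (0b11001011)
  MOV R1, 4  → R1 = 4 (0b00000100)
  AND R4, R1  → R4 = 203 AND 4 = 0 (0b00000000)
Final: R4 = 0

0


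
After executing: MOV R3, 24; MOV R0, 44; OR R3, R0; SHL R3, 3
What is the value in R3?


Register state trace:
  MOV R3, 24  → R3 = 24 (0b00011000)
  MOV R0, 44  → R0 = 44 (0b00101100)
  OR R3, R0  → R3 = 24 OR 44 = 60 (0b00111100)
  SHL R3, 3  → R3 = 60 << 3 = 480
Final: R3 = 480

480


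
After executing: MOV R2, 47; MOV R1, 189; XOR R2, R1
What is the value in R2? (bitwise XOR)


Register state trace:
  MOV R2, 47  → R2 = 47 (0b00101111)
  MOV R1, 189  → R1 = 189 (0b10111101)
  XOR R2, R1  → R2 = 47 XOR 189 = 146 (0b10010010)
Final: R2 = 146

146


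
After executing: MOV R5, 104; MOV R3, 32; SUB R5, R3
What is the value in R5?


Register state trace:
  MOV R5, 104  → R5 = 104
  MOV R3, 32  → R3 = 32
  SUB R5, R3  → R5 = 104 - 32 = 72
Final: R5 = 72

72


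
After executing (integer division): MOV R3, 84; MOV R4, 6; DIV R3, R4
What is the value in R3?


Register state trace:
  MOV R3, 84  → R3 = 84
  MOV R4, 6  → R4 = 6
  DIV R3, R4  → R3 = 84 // 6 = 14
Final: R3 = 14

14


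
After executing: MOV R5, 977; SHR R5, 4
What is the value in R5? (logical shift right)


Register state trace:
  MOV R5, 977  → R5 = 977
  SHR R5, 4  → R5 = 977 >> 4 = 977 // 2^4 = 61
Final: R5 = 61

61


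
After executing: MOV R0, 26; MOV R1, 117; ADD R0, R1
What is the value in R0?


Register state trace:
  MOV R0, 26  → R0 = 26
  MOV R1, 117  → R1 = 117
  ADD R0, R1  → R0 = 26 + 117 = 143
Final: R0 = 143

143


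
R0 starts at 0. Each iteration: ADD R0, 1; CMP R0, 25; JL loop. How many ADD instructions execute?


Loop trace (R0 starts at 0, target 25, step 1):
  ADD #1: R0 = 0 + 1 = 1  → 1 < 25, loop
  ADD #2: R0 = 1 + 1 = 2  → 2 < 25, loop
  ADD #3: R0 = 2 + 1 = 3  → 3 < 25, loop
  ADD #4: R0 = 3 + 1 = 4  → 4 < 25, loop
  ADD #5: R0 = 4 + 1 = 5  → 5 < 25, loop
  ADD #6: R0 = 5 + 1 = 6  → 6 < 25, loop
  ADD #7: R0 = 6 + 1 = 7  → 7 < 25, loop
  ADD #8: R0 = 7 + 1 = 8  → 8 < 25, loop
  ADD #9: R0 = 8 + 1 = 9  → 9 < 25, loop
  ADD #10: R0 = 9 + 1 = 10  → 10 < 25, loop
  ADD #11: R0 = 10 + 1 = 11  → 11 < 25, loop
  ADD #12: R0 = 11 + 1 = 12  → 12 < 25, loop
  ADD #13: R0 = 12 + 1 = 13  → 13 < 25, loop
  ADD #14: R0 = 13 + 1 = 14  → 14 < 25, loop
  ADD #15: R0 = 14 + 1 = 15  → 15 < 25, loop
  ADD #16: R0 = 15 + 1 = 16  → 16 < 25, loop
  ADD #17: R0 = 16 + 1 = 17  → 17 < 25, loop
  ADD #18: R0 = 17 + 1 = 18  → 18 < 25, loop
  ADD #19: R0 = 18 + 1 = 19  → 19 < 25, loop
  ADD #20: R0 = 19 + 1 = 20  → 20 < 25, loop
  ADD #21: R0 = 20 + 1 = 21  → 21 < 25, loop
  ADD #22: R0 = 21 + 1 = 22  → 22 < 25, loop
  ADD #23: R0 = 22 + 1 = 23  → 23 < 25, loop
  ADD #24: R0 = 23 + 1 = 24  → 24 < 25, loop
  ADD #25: R0 = 24 + 1 = 25  → 25 >= 25, exit
Total ADD instructions: 25

25


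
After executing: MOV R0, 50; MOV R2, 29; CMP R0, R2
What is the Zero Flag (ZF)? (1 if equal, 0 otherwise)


Register state trace:
  MOV R0, 50  → R0 = 50
  MOV R2, 29  → R2 = 29
  CMP R0, R2  → computes 50 - 29 = 21
  Result is nonzero, so values are not equal
ZF = 0

0


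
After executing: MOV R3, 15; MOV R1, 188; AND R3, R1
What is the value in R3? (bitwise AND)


Register state trace:
  MOV R3, 15  → R3 = 15 (0b00001111)
  MOV R1, 188  → R1 = 188 (0b10111100)
  AND R3, R1  → R3 = 15 AND 188 = 12 (0b00001100)
Final: R3 = 12

12


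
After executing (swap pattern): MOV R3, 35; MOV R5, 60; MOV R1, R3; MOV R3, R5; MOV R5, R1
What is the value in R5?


Register state trace (swap pattern):
  MOV R3, 35  → R3 = 35
  MOV R5, 60  → R5 = 60
  MOV R1, R3  → R1 = 35  (save R3)
  MOV R3, R5  → R3 = 60  (R3 gets R5's value)
  MOV R5, R1  → R5 = 35  (R5 gets saved value)
Final: R5 = 35

35


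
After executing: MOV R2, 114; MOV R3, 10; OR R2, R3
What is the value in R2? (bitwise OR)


Register state trace:
  MOV R2, 114  → R2 = 114 (0b01110010)
  MOV R3, 10  → R3 = 10 (0b00001010)
  OR R2, R3   → R2 = 114 OR 10 = 122 (0b01111010)
Final: R2 = 122

122
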